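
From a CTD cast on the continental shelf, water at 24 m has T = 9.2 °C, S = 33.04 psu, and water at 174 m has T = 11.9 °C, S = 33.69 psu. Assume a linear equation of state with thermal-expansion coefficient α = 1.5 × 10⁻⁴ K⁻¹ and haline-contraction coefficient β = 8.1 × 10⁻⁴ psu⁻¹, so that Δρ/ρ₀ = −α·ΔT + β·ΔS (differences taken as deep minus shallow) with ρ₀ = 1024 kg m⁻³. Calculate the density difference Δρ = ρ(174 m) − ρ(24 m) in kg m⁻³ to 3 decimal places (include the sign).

ΔT = +2.7 K, ΔS = +0.65 psu (deep − shallow).
Δρ/ρ₀ = −(1.5 × 10⁻⁴)(+2.7) + (8.1 × 10⁻⁴)(+0.65) = 1.215 × 10⁻⁴.
Δρ = 1024 × (1.215 × 10⁻⁴) = +0.124 kg m⁻³.
Positive Δρ: denser below, stable.

+0.124 kg m⁻³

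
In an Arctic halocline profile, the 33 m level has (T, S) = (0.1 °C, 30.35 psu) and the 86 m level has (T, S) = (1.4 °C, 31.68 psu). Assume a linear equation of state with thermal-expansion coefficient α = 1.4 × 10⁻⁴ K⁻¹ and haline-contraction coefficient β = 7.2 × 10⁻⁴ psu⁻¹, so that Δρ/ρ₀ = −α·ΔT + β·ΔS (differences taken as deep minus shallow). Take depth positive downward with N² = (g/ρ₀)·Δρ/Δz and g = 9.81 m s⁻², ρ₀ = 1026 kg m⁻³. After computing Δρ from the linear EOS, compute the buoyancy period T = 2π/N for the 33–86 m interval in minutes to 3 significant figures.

8.74 min

ΔT = +1.3 K, ΔS = +1.33 psu (deep − shallow).
Δρ/ρ₀ = −αΔT + βΔS = -1.82 × 10⁻⁴ + 9.576 × 10⁻⁴ = 7.756 × 10⁻⁴, so Δρ ≈ 0.7958 kg m⁻³.
N² = (g/ρ₀)·Δρ/Δz = g·(Δρ/ρ₀)/Δz = 9.81 × 7.756 × 10⁻⁴ / 53 = 1.4356 × 10⁻⁴ s⁻².
N = √(1.4356 × 10⁻⁴) = 0.011982 rad s⁻¹ → T = 2π/N = 524.39 s = 8.7398 min ≈ 8.74 min.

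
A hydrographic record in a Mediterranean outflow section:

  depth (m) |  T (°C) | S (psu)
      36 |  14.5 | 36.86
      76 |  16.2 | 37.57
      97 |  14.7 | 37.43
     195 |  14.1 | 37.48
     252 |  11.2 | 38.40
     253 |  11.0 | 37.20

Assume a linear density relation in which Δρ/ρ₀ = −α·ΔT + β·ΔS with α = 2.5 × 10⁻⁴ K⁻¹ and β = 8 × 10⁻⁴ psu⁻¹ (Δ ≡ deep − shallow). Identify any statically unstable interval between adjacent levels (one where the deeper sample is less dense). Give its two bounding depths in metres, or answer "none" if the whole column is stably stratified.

Evaluate Δρ/ρ₀ = −αΔT + βΔS across each adjacent pair:
  36–76 m: −αΔT+βΔS = −(2.5 × 10⁻⁴)(+1.7)+(8 × 10⁻⁴)(+0.71) = 1.4 × 10⁻⁴ → stable
  76–97 m: −αΔT+βΔS = −(2.5 × 10⁻⁴)(-1.5)+(8 × 10⁻⁴)(-0.14) = 2.6 × 10⁻⁴ → stable
  97–195 m: −αΔT+βΔS = −(2.5 × 10⁻⁴)(-0.6)+(8 × 10⁻⁴)(+0.05) = 1.9 × 10⁻⁴ → stable
  195–252 m: −αΔT+βΔS = −(2.5 × 10⁻⁴)(-2.9)+(8 × 10⁻⁴)(+0.92) = 1.5 × 10⁻³ → stable
  252–253 m: −αΔT+βΔS = −(2.5 × 10⁻⁴)(-0.2)+(8 × 10⁻⁴)(-1.20) = -9.1 × 10⁻⁴ → UNSTABLE
The 252–253 m interval has Δρ < 0: lighter water underlies denser water.

252–253 m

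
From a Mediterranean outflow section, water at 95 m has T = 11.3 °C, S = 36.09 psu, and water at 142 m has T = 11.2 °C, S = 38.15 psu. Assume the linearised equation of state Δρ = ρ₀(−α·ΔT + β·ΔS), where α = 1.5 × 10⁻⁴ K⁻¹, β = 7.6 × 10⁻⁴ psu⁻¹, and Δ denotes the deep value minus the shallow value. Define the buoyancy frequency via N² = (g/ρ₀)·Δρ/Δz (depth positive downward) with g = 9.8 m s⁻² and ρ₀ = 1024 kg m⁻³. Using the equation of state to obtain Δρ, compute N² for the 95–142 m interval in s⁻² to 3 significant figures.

ΔT = -0.1 K, ΔS = +2.06 psu (deep − shallow).
Δρ/ρ₀ = −αΔT + βΔS = 1.50 × 10⁻⁵ + 1.5656 × 10⁻³ = 1.5806 × 10⁻³, so Δρ ≈ 1.619 kg m⁻³.
N² = (g/ρ₀)·Δρ/Δz = g·(Δρ/ρ₀)/Δz = 9.8 × 1.5806 × 10⁻³ / 47 = 3.2957 × 10⁻⁴ s⁻² ≈ 3.30 × 10⁻⁴ s⁻².

3.30 × 10⁻⁴ s⁻²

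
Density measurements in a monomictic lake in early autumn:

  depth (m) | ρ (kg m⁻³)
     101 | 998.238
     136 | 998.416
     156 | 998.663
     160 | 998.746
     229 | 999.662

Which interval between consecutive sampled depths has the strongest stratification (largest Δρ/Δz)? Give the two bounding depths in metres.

156–160 m

Compute the density gradient over each adjacent pair:
  101–136 m: Δρ/Δz = 0.178/35 = 5.1 × 10⁻³ kg m⁻⁴
  136–156 m: Δρ/Δz = 0.247/20 = 0.012 kg m⁻⁴
  156–160 m: Δρ/Δz = 0.083/4 = 0.021 kg m⁻⁴
  160–229 m: Δρ/Δz = 0.916/69 = 0.013 kg m⁻⁴
The largest gradient is in the 156–160 m interval — the pycnocline.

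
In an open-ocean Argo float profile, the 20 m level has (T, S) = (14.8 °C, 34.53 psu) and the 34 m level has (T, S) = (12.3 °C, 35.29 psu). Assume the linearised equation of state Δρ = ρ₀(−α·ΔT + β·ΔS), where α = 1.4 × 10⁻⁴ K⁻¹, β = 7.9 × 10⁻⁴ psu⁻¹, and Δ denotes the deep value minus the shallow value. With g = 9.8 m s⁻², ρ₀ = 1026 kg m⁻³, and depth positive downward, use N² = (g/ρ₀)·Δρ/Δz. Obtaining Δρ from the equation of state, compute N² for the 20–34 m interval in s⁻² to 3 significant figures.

ΔT = -2.5 K, ΔS = +0.76 psu (deep − shallow).
Δρ/ρ₀ = −αΔT + βΔS = 3.50 × 10⁻⁴ + 6.004 × 10⁻⁴ = 9.504 × 10⁻⁴, so Δρ ≈ 0.9751 kg m⁻³.
N² = (g/ρ₀)·Δρ/Δz = g·(Δρ/ρ₀)/Δz = 9.8 × 9.504 × 10⁻⁴ / 14 = 6.6528 × 10⁻⁴ s⁻² ≈ 6.65 × 10⁻⁴ s⁻².

6.65 × 10⁻⁴ s⁻²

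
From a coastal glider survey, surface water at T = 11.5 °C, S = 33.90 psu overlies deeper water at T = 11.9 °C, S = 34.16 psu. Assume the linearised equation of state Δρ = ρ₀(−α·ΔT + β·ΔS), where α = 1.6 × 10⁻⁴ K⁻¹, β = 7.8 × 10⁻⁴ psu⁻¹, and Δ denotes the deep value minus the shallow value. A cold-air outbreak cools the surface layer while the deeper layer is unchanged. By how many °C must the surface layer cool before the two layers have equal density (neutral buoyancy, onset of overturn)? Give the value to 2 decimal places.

0.87 °C

Neutral buoyancy requires Δρ = 0, i.e. −α(T_deep − T_surf′) + β(S_deep − S_surf) = 0.
T_surf′ = T_deep − (β/α)·ΔS = 11.9 − (7.8 × 10⁻⁴/1.6 × 10⁻⁴)·(+0.26) = 10.6325 °C.
Cooling required: 11.5 − (10.6325) = 0.8675 °C.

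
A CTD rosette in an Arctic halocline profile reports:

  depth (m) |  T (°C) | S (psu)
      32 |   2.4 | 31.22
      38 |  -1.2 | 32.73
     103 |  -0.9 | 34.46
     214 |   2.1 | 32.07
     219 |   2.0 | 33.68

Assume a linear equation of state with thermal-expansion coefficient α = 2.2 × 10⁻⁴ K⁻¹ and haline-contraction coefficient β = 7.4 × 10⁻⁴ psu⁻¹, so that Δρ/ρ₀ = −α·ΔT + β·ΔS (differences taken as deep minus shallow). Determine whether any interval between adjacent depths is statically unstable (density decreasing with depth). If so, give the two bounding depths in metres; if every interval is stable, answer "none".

Evaluate Δρ/ρ₀ = −αΔT + βΔS across each adjacent pair:
  32–38 m: −αΔT+βΔS = −(2.2 × 10⁻⁴)(-3.6)+(7.4 × 10⁻⁴)(+1.51) = 1.9 × 10⁻³ → stable
  38–103 m: −αΔT+βΔS = −(2.2 × 10⁻⁴)(+0.3)+(7.4 × 10⁻⁴)(+1.73) = 1.2 × 10⁻³ → stable
  103–214 m: −αΔT+βΔS = −(2.2 × 10⁻⁴)(+3.0)+(7.4 × 10⁻⁴)(-2.39) = -2.4 × 10⁻³ → UNSTABLE
  214–219 m: −αΔT+βΔS = −(2.2 × 10⁻⁴)(-0.1)+(7.4 × 10⁻⁴)(+1.61) = 1.2 × 10⁻³ → stable
The 103–214 m interval has Δρ < 0: lighter water underlies denser water.

103–214 m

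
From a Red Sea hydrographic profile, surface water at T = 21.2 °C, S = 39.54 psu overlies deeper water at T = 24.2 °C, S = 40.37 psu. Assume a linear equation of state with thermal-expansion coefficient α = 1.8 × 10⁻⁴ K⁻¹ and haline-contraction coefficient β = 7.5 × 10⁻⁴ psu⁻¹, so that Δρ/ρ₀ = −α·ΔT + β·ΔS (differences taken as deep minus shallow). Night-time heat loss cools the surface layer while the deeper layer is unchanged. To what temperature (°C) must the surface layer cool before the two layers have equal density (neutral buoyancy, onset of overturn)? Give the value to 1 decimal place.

Neutral buoyancy requires Δρ = 0, i.e. −α(T_deep − T_surf′) + β(S_deep − S_surf) = 0.
T_surf′ = T_deep − (β/α)·ΔS = 24.2 − (7.5 × 10⁻⁴/1.8 × 10⁻⁴)·(+0.83) = 20.742 °C.
Cooling required: 21.2 − (20.742) = 0.458 °C.

20.7 °C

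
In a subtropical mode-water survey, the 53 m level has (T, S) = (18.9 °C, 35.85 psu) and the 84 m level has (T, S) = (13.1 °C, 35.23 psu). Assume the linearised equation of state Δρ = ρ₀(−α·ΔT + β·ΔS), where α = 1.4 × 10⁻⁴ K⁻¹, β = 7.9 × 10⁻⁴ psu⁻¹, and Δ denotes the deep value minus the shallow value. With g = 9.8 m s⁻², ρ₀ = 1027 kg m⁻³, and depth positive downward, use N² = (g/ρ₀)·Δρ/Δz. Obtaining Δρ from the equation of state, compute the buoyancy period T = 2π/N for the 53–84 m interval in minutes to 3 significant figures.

ΔT = -5.8 K, ΔS = -0.62 psu (deep − shallow).
Δρ/ρ₀ = −αΔT + βΔS = 8.12 × 10⁻⁴ − 4.898 × 10⁻⁴ = 3.222 × 10⁻⁴, so Δρ ≈ 0.3309 kg m⁻³.
N² = (g/ρ₀)·Δρ/Δz = g·(Δρ/ρ₀)/Δz = 9.8 × 3.222 × 10⁻⁴ / 31 = 1.0186 × 10⁻⁴ s⁻².
N = √(1.0186 × 10⁻⁴) = 0.010093 rad s⁻¹ → T = 2π/N = 622.53 s = 10.375 min ≈ 10.4 min.

10.4 min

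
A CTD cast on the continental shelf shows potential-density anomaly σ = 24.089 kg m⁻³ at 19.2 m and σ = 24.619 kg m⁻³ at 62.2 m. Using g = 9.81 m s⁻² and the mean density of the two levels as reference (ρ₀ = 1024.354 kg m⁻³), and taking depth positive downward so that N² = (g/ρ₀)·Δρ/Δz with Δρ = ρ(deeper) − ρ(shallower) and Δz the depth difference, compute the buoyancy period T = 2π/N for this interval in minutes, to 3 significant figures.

Δρ = 1024.619 − 1024.089 = 0.530 kg m⁻³ over Δz = 62.2 − 19.2 = 43 m.
N² = (9.81/1024.354) × (0.530/43) = 1.1804 × 10⁻⁴ s⁻².
N = √(1.1804 × 10⁻⁴) = 0.010865 rad s⁻¹, so T = 2π/N = 578.30 s = 9.6383 min ≈ 9.64 min.

9.64 min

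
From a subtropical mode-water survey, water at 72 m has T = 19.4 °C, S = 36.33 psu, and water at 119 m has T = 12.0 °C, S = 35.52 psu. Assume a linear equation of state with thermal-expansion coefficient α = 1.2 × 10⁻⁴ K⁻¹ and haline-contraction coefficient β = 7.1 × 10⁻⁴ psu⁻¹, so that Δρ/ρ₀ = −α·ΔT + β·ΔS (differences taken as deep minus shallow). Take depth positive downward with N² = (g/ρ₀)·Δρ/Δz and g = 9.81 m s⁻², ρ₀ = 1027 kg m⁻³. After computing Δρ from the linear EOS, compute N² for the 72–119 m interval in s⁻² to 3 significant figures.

ΔT = -7.4 K, ΔS = -0.81 psu (deep − shallow).
Δρ/ρ₀ = −αΔT + βΔS = 8.88 × 10⁻⁴ − 5.751 × 10⁻⁴ = 3.129 × 10⁻⁴, so Δρ ≈ 0.3213 kg m⁻³.
N² = (g/ρ₀)·Δρ/Δz = g·(Δρ/ρ₀)/Δz = 9.81 × 3.129 × 10⁻⁴ / 47 = 6.5310 × 10⁻⁵ s⁻² ≈ 6.53 × 10⁻⁵ s⁻².

6.53 × 10⁻⁵ s⁻²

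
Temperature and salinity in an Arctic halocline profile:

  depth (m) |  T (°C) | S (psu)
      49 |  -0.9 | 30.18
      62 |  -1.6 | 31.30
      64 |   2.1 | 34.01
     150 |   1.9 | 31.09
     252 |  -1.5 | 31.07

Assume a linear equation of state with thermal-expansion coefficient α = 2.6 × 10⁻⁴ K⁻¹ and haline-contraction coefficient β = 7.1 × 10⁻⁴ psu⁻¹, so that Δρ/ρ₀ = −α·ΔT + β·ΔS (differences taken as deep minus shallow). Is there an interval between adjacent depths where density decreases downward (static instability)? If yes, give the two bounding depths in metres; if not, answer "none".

64–150 m

Evaluate Δρ/ρ₀ = −αΔT + βΔS across each adjacent pair:
  49–62 m: −αΔT+βΔS = −(2.6 × 10⁻⁴)(-0.7)+(7.1 × 10⁻⁴)(+1.12) = 9.8 × 10⁻⁴ → stable
  62–64 m: −αΔT+βΔS = −(2.6 × 10⁻⁴)(+3.7)+(7.1 × 10⁻⁴)(+2.71) = 9.6 × 10⁻⁴ → stable
  64–150 m: −αΔT+βΔS = −(2.6 × 10⁻⁴)(-0.2)+(7.1 × 10⁻⁴)(-2.92) = -2.0 × 10⁻³ → UNSTABLE
  150–252 m: −αΔT+βΔS = −(2.6 × 10⁻⁴)(-3.4)+(7.1 × 10⁻⁴)(-0.02) = 8.7 × 10⁻⁴ → stable
The 64–150 m interval has Δρ < 0: lighter water underlies denser water.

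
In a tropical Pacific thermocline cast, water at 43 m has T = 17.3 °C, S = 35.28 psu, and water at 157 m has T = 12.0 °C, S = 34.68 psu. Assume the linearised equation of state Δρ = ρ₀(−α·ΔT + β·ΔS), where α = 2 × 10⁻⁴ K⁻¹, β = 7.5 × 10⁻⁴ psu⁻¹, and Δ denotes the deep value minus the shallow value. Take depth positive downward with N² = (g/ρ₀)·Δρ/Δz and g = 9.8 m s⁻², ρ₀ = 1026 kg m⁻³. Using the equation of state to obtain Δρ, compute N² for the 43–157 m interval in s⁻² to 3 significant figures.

5.24 × 10⁻⁵ s⁻²

ΔT = -5.3 K, ΔS = -0.60 psu (deep − shallow).
Δρ/ρ₀ = −αΔT + βΔS = 1.06 × 10⁻³ − 4.50 × 10⁻⁴ = 6.10 × 10⁻⁴, so Δρ ≈ 0.6259 kg m⁻³.
N² = (g/ρ₀)·Δρ/Δz = g·(Δρ/ρ₀)/Δz = 9.8 × 6.10 × 10⁻⁴ / 114 = 5.2439 × 10⁻⁵ s⁻² ≈ 5.24 × 10⁻⁵ s⁻².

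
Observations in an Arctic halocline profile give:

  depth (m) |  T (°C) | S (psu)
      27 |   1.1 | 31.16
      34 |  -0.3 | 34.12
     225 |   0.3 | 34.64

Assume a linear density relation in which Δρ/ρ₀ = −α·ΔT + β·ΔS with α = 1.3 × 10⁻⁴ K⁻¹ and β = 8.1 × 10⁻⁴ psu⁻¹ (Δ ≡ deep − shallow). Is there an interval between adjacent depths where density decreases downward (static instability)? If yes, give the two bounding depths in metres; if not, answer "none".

Evaluate Δρ/ρ₀ = −αΔT + βΔS across each adjacent pair:
  27–34 m: −αΔT+βΔS = −(1.3 × 10⁻⁴)(-1.4)+(8.1 × 10⁻⁴)(+2.96) = 2.6 × 10⁻³ → stable
  34–225 m: −αΔT+βΔS = −(1.3 × 10⁻⁴)(+0.6)+(8.1 × 10⁻⁴)(+0.52) = 3.4 × 10⁻⁴ → stable
Every interval has Δρ > 0: the column is stably stratified throughout.

none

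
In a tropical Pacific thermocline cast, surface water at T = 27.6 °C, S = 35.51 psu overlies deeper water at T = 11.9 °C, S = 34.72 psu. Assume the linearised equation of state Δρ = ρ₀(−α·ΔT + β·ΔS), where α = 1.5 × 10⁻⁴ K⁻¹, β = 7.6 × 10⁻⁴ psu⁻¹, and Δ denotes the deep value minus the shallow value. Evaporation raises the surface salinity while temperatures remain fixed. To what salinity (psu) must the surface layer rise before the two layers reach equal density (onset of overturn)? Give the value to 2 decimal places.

Neutral buoyancy requires −α(T_deep − T_surf) + β(S_deep − S_surf′) = 0.
S_surf′ = S_deep − (α/β)·ΔT = 34.72 − (1.5 × 10⁻⁴/7.6 × 10⁻⁴)·(-15.7) = 37.8187 psu.
Increase required: 37.8187 − 35.51 = 2.3087 psu.

37.82 psu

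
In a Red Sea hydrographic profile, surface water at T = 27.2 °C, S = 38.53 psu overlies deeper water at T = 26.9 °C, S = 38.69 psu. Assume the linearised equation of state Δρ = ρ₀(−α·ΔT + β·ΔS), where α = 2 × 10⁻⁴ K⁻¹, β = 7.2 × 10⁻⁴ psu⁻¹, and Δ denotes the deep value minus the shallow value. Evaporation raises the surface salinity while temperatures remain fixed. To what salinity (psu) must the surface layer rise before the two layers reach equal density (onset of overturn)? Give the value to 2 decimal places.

Neutral buoyancy requires −α(T_deep − T_surf) + β(S_deep − S_surf′) = 0.
S_surf′ = S_deep − (α/β)·ΔT = 38.69 − (2 × 10⁻⁴/7.2 × 10⁻⁴)·(-0.3) = 38.7733 psu.
Increase required: 38.7733 − 38.53 = 0.2433 psu.

38.77 psu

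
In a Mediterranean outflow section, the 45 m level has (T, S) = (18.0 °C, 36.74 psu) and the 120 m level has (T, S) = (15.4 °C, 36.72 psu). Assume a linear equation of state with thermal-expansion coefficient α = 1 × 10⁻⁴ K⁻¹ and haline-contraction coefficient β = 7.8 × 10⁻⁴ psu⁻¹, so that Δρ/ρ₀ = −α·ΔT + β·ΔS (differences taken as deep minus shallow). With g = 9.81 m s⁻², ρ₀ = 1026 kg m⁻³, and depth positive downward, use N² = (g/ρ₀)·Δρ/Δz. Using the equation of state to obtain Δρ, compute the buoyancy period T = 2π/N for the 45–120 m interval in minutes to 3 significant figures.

ΔT = -2.6 K, ΔS = -0.02 psu (deep − shallow).
Δρ/ρ₀ = −αΔT + βΔS = 2.60 × 10⁻⁴ − 1.56 × 10⁻⁵ = 2.444 × 10⁻⁴, so Δρ ≈ 0.2508 kg m⁻³.
N² = (g/ρ₀)·Δρ/Δz = g·(Δρ/ρ₀)/Δz = 9.81 × 2.444 × 10⁻⁴ / 75 = 3.1968 × 10⁻⁵ s⁻².
N = √(3.1968 × 10⁻⁵) = 5.6540 × 10⁻³ rad s⁻¹ → T = 2π/N = 1.1113 × 10³ s = 18.522 min ≈ 18.5 min.

18.5 min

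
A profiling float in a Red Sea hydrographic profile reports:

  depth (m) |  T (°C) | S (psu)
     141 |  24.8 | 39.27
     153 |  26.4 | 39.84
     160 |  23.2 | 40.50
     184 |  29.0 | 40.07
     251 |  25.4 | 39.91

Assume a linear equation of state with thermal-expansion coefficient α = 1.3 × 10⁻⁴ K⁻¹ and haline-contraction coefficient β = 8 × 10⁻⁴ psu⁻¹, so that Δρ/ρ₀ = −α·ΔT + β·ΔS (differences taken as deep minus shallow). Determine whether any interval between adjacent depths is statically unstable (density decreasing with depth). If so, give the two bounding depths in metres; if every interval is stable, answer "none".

Evaluate Δρ/ρ₀ = −αΔT + βΔS across each adjacent pair:
  141–153 m: −αΔT+βΔS = −(1.3 × 10⁻⁴)(+1.6)+(8 × 10⁻⁴)(+0.57) = 2.5 × 10⁻⁴ → stable
  153–160 m: −αΔT+βΔS = −(1.3 × 10⁻⁴)(-3.2)+(8 × 10⁻⁴)(+0.66) = 9.4 × 10⁻⁴ → stable
  160–184 m: −αΔT+βΔS = −(1.3 × 10⁻⁴)(+5.8)+(8 × 10⁻⁴)(-0.43) = -1.1 × 10⁻³ → UNSTABLE
  184–251 m: −αΔT+βΔS = −(1.3 × 10⁻⁴)(-3.6)+(8 × 10⁻⁴)(-0.16) = 3.4 × 10⁻⁴ → stable
The 160–184 m interval has Δρ < 0: lighter water underlies denser water.

160–184 m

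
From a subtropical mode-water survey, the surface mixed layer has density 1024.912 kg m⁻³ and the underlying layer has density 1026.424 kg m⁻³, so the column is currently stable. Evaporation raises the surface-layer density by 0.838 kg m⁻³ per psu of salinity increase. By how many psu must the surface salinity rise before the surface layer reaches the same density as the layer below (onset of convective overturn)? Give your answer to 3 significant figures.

Density deficit of the surface layer: 1026.424 − 1024.912 = 1.512 kg m⁻³.
Required change = 1.512 / 0.838 = 1.80 psu.

1.80 psu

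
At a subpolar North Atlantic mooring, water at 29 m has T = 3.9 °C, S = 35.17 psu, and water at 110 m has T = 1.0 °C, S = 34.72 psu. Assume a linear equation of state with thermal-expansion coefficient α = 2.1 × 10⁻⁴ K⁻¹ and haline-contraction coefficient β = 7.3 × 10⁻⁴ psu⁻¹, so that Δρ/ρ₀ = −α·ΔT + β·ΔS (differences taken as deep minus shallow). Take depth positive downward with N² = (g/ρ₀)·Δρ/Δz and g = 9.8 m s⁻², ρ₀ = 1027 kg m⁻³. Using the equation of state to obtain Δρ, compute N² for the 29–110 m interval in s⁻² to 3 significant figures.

ΔT = -2.9 K, ΔS = -0.45 psu (deep − shallow).
Δρ/ρ₀ = −αΔT + βΔS = 6.09 × 10⁻⁴ − 3.285 × 10⁻⁴ = 2.805 × 10⁻⁴, so Δρ ≈ 0.2881 kg m⁻³.
N² = (g/ρ₀)·Δρ/Δz = g·(Δρ/ρ₀)/Δz = 9.8 × 2.805 × 10⁻⁴ / 81 = 3.3937 × 10⁻⁵ s⁻² ≈ 3.39 × 10⁻⁵ s⁻².

3.39 × 10⁻⁵ s⁻²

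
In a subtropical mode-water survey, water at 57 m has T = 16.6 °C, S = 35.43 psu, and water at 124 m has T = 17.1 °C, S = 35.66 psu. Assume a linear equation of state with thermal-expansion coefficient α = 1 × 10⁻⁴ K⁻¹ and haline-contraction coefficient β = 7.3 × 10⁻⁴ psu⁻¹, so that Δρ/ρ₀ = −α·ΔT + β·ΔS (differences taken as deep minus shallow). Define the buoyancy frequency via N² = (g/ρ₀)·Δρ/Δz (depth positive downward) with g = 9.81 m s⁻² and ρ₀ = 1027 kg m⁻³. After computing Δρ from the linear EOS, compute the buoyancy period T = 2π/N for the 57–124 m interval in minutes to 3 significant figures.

25.2 min

ΔT = +0.5 K, ΔS = +0.23 psu (deep − shallow).
Δρ/ρ₀ = −αΔT + βΔS = -5.00 × 10⁻⁵ + 1.679 × 10⁻⁴ = 1.179 × 10⁻⁴, so Δρ ≈ 0.1211 kg m⁻³.
N² = (g/ρ₀)·Δρ/Δz = g·(Δρ/ρ₀)/Δz = 9.81 × 1.179 × 10⁻⁴ / 67 = 1.7263 × 10⁻⁵ s⁻².
N = √(1.7263 × 10⁻⁵) = 4.1549 × 10⁻³ rad s⁻¹ → T = 2π/N = 1.5122 × 10³ s = 25.203 min ≈ 25.2 min.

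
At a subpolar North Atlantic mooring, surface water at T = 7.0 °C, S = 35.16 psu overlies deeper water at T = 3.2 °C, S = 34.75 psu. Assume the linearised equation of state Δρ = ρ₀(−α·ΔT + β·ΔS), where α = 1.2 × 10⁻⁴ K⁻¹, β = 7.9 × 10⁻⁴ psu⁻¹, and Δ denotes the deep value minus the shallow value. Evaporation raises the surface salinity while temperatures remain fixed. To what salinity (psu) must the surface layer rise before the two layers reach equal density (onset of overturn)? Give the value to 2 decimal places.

Neutral buoyancy requires −α(T_deep − T_surf) + β(S_deep − S_surf′) = 0.
S_surf′ = S_deep − (α/β)·ΔT = 34.75 − (1.2 × 10⁻⁴/7.9 × 10⁻⁴)·(-3.8) = 35.3272 psu.
Increase required: 35.3272 − 35.16 = 0.1672 psu.

35.33 psu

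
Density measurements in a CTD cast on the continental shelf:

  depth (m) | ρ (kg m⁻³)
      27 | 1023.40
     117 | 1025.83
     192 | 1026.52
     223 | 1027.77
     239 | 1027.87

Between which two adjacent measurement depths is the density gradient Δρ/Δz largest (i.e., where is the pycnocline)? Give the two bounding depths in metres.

192–223 m

Compute the density gradient over each adjacent pair:
  27–117 m: Δρ/Δz = 2.43/90 = 0.027 kg m⁻⁴
  117–192 m: Δρ/Δz = 0.69/75 = 9.2 × 10⁻³ kg m⁻⁴
  192–223 m: Δρ/Δz = 1.25/31 = 0.040 kg m⁻⁴
  223–239 m: Δρ/Δz = 0.10/16 = 6.3 × 10⁻³ kg m⁻⁴
The largest gradient is in the 192–223 m interval — the pycnocline.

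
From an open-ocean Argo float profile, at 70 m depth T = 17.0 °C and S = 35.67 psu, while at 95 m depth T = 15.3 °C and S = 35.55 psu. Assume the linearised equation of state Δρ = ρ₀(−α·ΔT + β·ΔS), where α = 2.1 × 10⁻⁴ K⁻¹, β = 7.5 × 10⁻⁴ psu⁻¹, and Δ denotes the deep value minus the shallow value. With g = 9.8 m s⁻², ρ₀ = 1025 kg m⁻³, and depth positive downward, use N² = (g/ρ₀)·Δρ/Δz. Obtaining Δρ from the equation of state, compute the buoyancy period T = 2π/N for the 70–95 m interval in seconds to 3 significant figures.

614 s

ΔT = -1.7 K, ΔS = -0.12 psu (deep − shallow).
Δρ/ρ₀ = −αΔT + βΔS = 3.57 × 10⁻⁴ − 9.00 × 10⁻⁵ = 2.67 × 10⁻⁴, so Δρ ≈ 0.2737 kg m⁻³.
N² = (g/ρ₀)·Δρ/Δz = g·(Δρ/ρ₀)/Δz = 9.8 × 2.67 × 10⁻⁴ / 25 = 1.0466 × 10⁻⁴ s⁻².
N = √(1.0466 × 10⁻⁴) = 0.010230 rad s⁻¹ → T = 2π/N = 614.19 s ≈ 614 s.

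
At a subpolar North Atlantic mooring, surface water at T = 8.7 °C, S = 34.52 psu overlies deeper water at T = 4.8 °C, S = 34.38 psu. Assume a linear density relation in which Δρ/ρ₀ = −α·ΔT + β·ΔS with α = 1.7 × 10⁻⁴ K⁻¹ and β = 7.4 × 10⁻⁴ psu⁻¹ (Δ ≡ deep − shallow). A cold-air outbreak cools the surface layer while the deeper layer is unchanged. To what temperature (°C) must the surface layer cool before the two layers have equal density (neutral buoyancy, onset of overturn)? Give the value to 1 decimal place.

Neutral buoyancy requires Δρ = 0, i.e. −α(T_deep − T_surf′) + β(S_deep − S_surf) = 0.
T_surf′ = T_deep − (β/α)·ΔS = 4.8 − (7.4 × 10⁻⁴/1.7 × 10⁻⁴)·(-0.14) = 5.409 °C.
Cooling required: 8.7 − (5.409) = 3.291 °C.

5.4 °C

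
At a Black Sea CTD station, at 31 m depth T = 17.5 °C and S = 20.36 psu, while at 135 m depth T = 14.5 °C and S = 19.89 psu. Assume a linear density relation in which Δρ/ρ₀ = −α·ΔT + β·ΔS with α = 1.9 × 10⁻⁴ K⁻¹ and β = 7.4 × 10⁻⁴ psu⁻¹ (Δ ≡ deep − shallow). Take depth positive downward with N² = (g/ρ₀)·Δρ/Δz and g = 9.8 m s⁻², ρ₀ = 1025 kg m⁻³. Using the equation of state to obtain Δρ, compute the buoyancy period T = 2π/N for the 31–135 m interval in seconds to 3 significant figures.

1.37 × 10³ s

ΔT = -3.0 K, ΔS = -0.47 psu (deep − shallow).
Δρ/ρ₀ = −αΔT + βΔS = 5.70 × 10⁻⁴ − 3.478 × 10⁻⁴ = 2.222 × 10⁻⁴, so Δρ ≈ 0.2278 kg m⁻³.
N² = (g/ρ₀)·Δρ/Δz = g·(Δρ/ρ₀)/Δz = 9.8 × 2.222 × 10⁻⁴ / 104 = 2.0938 × 10⁻⁵ s⁻².
N = √(2.0938 × 10⁻⁵) = 4.5758 × 10⁻³ rad s⁻¹ → T = 2π/N = 1.3731 × 10³ s ≈ 1.37 × 10³ s.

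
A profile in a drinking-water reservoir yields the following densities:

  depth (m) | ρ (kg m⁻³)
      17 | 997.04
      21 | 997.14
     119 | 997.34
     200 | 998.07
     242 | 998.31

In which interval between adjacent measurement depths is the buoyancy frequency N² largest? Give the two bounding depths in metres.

17–21 m

Compute the density gradient over each adjacent pair:
  17–21 m: Δρ/Δz = 0.10/4 = 0.025 kg m⁻⁴
  21–119 m: Δρ/Δz = 0.20/98 = 2.0 × 10⁻³ kg m⁻⁴
  119–200 m: Δρ/Δz = 0.73/81 = 9.0 × 10⁻³ kg m⁻⁴
  200–242 m: Δρ/Δz = 0.24/42 = 5.7 × 10⁻³ kg m⁻⁴
The largest gradient is in the 17–21 m interval — the pycnocline.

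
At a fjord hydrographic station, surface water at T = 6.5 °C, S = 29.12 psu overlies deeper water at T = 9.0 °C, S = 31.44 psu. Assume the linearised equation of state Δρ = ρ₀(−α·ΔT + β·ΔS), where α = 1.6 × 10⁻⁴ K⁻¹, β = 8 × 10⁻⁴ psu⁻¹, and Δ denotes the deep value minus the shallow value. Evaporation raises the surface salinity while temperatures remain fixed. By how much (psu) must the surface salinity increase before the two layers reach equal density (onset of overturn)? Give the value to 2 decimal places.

1.82 psu

Neutral buoyancy requires −α(T_deep − T_surf) + β(S_deep − S_surf′) = 0.
S_surf′ = S_deep − (α/β)·ΔT = 31.44 − (1.6 × 10⁻⁴/8 × 10⁻⁴)·(+2.5) = 30.9400 psu.
Increase required: 30.9400 − 29.12 = 1.8200 psu.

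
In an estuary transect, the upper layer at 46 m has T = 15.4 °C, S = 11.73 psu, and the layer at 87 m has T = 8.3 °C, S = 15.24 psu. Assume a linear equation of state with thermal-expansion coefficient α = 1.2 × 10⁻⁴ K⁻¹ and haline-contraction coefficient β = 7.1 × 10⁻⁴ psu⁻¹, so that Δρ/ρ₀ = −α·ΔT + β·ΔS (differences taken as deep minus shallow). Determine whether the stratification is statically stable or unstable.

stable

ΔT = 8.3 − 15.4 = -7.1 K and ΔS = 15.24 − 11.73 = +3.51 psu (deep − shallow).
−αΔT = 8.52 × 10⁻⁴; βΔS = 2.4921 × 10⁻³; sum Δρ/ρ₀ = 3.3441 × 10⁻³.
Δρ/ρ₀ > 0, so Δρ > 0: deeper water is denser → statically stable.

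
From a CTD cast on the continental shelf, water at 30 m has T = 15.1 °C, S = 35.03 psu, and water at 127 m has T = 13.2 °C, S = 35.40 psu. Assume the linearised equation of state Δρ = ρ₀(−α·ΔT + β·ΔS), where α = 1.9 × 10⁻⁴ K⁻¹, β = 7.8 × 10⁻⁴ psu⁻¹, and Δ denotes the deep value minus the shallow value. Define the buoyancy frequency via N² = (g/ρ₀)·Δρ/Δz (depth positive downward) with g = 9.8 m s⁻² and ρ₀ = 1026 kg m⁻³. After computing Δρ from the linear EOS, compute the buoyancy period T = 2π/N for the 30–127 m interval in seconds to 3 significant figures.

776 s

ΔT = -1.9 K, ΔS = +0.37 psu (deep − shallow).
Δρ/ρ₀ = −αΔT + βΔS = 3.61 × 10⁻⁴ + 2.886 × 10⁻⁴ = 6.496 × 10⁻⁴, so Δρ ≈ 0.6665 kg m⁻³.
N² = (g/ρ₀)·Δρ/Δz = g·(Δρ/ρ₀)/Δz = 9.8 × 6.496 × 10⁻⁴ / 97 = 6.5630 × 10⁻⁵ s⁻².
N = √(6.5630 × 10⁻⁵) = 8.1012 × 10⁻³ rad s⁻¹ → T = 2π/N = 775.59 s ≈ 776 s.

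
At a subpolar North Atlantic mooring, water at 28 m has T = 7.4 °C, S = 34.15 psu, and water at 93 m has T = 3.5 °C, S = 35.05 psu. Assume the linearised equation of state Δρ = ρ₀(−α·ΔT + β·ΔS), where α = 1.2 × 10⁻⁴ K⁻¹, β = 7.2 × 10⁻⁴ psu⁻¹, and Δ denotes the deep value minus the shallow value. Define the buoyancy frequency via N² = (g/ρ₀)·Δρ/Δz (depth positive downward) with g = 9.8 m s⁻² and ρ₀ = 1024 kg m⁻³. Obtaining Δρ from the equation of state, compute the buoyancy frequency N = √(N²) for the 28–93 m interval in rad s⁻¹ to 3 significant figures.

0.0130 rad s⁻¹

ΔT = -3.9 K, ΔS = +0.90 psu (deep − shallow).
Δρ/ρ₀ = −αΔT + βΔS = 4.68 × 10⁻⁴ + 6.48 × 10⁻⁴ = 1.116 × 10⁻³, so Δρ ≈ 1.143 kg m⁻³.
N² = (g/ρ₀)·Δρ/Δz = g·(Δρ/ρ₀)/Δz = 9.8 × 1.116 × 10⁻³ / 65 = 1.6826 × 10⁻⁴ s⁻².
N = √(1.6826 × 10⁻⁴) = 0.012972 rad s⁻¹ ≈ 0.0130 rad s⁻¹.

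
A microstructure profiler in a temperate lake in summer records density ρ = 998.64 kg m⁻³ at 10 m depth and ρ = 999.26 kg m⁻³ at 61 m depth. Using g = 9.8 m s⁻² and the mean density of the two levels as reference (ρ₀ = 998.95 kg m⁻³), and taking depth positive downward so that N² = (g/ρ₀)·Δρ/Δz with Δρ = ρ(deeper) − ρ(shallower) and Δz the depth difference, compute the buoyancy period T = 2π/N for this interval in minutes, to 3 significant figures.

9.59 min

Δρ = 999.26 − 998.64 = 0.62 kg m⁻³ over Δz = 61 − 10 = 51 m.
N² = (9.8/998.95) × (0.62/51) = 1.1926 × 10⁻⁴ s⁻².
N = √(1.1926 × 10⁻⁴) = 0.010921 rad s⁻¹, so T = 2π/N = 575.33 s = 9.5888 min ≈ 9.59 min.
A positive N² confirms static stability across the interval.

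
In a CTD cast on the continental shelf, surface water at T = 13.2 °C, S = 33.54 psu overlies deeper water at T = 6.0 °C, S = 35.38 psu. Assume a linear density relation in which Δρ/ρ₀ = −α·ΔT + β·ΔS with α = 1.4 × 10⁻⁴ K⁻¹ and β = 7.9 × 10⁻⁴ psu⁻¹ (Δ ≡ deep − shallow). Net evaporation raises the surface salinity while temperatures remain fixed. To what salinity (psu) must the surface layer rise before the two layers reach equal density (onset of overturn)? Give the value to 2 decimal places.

Neutral buoyancy requires −α(T_deep − T_surf) + β(S_deep − S_surf′) = 0.
S_surf′ = S_deep − (α/β)·ΔT = 35.38 − (1.4 × 10⁻⁴/7.9 × 10⁻⁴)·(-7.2) = 36.6559 psu.
Increase required: 36.6559 − 33.54 = 3.1159 psu.

36.66 psu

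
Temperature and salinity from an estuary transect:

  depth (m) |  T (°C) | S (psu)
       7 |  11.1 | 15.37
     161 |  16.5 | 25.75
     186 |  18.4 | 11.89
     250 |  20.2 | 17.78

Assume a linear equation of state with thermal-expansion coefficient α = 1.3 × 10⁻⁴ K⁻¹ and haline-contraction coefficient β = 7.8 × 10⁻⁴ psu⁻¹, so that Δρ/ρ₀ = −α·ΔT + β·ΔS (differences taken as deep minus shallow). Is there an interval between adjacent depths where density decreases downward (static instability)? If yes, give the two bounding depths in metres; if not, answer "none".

161–186 m

Evaluate Δρ/ρ₀ = −αΔT + βΔS across each adjacent pair:
  7–161 m: −αΔT+βΔS = −(1.3 × 10⁻⁴)(+5.4)+(7.8 × 10⁻⁴)(+10.38) = 7.4 × 10⁻³ → stable
  161–186 m: −αΔT+βΔS = −(1.3 × 10⁻⁴)(+1.9)+(7.8 × 10⁻⁴)(-13.86) = -0.011 → UNSTABLE
  186–250 m: −αΔT+βΔS = −(1.3 × 10⁻⁴)(+1.8)+(7.8 × 10⁻⁴)(+5.89) = 4.4 × 10⁻³ → stable
The 161–186 m interval has Δρ < 0: lighter water underlies denser water.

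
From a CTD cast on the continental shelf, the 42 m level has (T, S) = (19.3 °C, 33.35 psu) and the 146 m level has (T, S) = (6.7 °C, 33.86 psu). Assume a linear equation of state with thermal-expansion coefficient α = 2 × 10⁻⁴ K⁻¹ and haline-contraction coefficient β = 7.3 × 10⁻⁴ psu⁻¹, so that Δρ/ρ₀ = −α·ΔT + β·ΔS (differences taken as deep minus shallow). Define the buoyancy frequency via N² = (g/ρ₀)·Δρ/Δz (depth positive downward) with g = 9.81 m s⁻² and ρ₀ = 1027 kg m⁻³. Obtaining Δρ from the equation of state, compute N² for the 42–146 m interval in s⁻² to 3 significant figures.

2.73 × 10⁻⁴ s⁻²

ΔT = -12.6 K, ΔS = +0.51 psu (deep − shallow).
Δρ/ρ₀ = −αΔT + βΔS = 2.52 × 10⁻³ + 3.723 × 10⁻⁴ = 2.8923 × 10⁻³, so Δρ ≈ 2.970 kg m⁻³.
N² = (g/ρ₀)·Δρ/Δz = g·(Δρ/ρ₀)/Δz = 9.81 × 2.8923 × 10⁻³ / 104 = 2.7282 × 10⁻⁴ s⁻² ≈ 2.73 × 10⁻⁴ s⁻².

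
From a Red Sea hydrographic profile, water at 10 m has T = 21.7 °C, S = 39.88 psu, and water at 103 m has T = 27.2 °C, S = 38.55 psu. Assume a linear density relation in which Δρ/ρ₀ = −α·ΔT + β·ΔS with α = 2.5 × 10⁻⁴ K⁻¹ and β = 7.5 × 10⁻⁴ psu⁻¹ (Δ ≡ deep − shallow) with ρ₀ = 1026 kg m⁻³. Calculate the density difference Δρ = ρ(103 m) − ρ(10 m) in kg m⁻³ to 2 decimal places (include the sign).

-2.43 kg m⁻³

ΔT = +5.5 K, ΔS = -1.33 psu (deep − shallow).
Δρ/ρ₀ = −(2.5 × 10⁻⁴)(+5.5) + (7.5 × 10⁻⁴)(-1.33) = -2.3725 × 10⁻³.
Δρ = 1026 × (-2.3725 × 10⁻³) = -2.43 kg m⁻³.
Negative Δρ: lighter below, statically unstable.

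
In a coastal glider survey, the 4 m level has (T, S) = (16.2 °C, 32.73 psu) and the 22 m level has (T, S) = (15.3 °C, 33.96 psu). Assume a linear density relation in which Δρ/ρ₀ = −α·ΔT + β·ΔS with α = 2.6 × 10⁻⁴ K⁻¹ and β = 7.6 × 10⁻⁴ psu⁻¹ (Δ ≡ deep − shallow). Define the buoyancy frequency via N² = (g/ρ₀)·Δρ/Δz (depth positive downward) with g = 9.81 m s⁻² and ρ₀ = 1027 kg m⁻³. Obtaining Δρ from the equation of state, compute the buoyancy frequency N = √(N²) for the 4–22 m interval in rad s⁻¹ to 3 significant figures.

0.0252 rad s⁻¹

ΔT = -0.9 K, ΔS = +1.23 psu (deep − shallow).
Δρ/ρ₀ = −αΔT + βΔS = 2.34 × 10⁻⁴ + 9.348 × 10⁻⁴ = 1.1688 × 10⁻³, so Δρ ≈ 1.200 kg m⁻³.
N² = (g/ρ₀)·Δρ/Δz = g·(Δρ/ρ₀)/Δz = 9.81 × 1.1688 × 10⁻³ / 18 = 6.3700 × 10⁻⁴ s⁻².
N = √(6.3700 × 10⁻⁴) = 0.025239 rad s⁻¹ ≈ 0.0252 rad s⁻¹.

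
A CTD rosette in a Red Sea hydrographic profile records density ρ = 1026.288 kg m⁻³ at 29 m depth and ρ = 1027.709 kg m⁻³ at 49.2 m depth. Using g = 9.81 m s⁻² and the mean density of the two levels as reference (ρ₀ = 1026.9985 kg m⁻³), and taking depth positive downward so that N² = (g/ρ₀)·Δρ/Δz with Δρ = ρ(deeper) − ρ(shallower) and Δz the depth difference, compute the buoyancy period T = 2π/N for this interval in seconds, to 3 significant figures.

242 s

Δρ = 1027.709 − 1026.288 = 1.421 kg m⁻³ over Δz = 49.2 − 29 = 20.2 m.
N² = (9.81/1026.9985) × (1.421/20.2) = 6.7196 × 10⁻⁴ s⁻².
N = √(6.7196 × 10⁻⁴) = 0.025922 rad s⁻¹, so T = 2π/N = 242.39 s ≈ 242 s.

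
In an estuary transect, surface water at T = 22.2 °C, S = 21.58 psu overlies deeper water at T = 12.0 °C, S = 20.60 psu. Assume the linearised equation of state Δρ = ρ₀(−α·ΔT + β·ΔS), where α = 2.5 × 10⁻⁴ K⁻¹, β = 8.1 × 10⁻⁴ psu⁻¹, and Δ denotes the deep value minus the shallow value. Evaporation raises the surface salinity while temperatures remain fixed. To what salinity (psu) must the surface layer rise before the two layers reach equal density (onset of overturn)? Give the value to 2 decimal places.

23.75 psu

Neutral buoyancy requires −α(T_deep − T_surf) + β(S_deep − S_surf′) = 0.
S_surf′ = S_deep − (α/β)·ΔT = 20.60 − (2.5 × 10⁻⁴/8.1 × 10⁻⁴)·(-10.2) = 23.7481 psu.
Increase required: 23.7481 − 21.58 = 2.1681 psu.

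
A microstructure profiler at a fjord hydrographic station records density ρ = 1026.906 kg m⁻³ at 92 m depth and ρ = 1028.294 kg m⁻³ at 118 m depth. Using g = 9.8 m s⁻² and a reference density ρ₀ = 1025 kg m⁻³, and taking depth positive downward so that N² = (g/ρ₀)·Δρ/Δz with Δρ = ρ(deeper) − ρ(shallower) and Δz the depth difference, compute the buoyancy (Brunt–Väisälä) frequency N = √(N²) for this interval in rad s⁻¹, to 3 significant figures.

Δρ = 1028.294 − 1026.906 = 1.388 kg m⁻³ over Δz = 118 − 92 = 26 m.
N² = (9.8/1025) × (1.388/26) = 5.1041 × 10⁻⁴ s⁻².
N = √(5.1041 × 10⁻⁴) = 0.022592 rad s⁻¹ ≈ 0.0226 rad s⁻¹.

0.0226 rad s⁻¹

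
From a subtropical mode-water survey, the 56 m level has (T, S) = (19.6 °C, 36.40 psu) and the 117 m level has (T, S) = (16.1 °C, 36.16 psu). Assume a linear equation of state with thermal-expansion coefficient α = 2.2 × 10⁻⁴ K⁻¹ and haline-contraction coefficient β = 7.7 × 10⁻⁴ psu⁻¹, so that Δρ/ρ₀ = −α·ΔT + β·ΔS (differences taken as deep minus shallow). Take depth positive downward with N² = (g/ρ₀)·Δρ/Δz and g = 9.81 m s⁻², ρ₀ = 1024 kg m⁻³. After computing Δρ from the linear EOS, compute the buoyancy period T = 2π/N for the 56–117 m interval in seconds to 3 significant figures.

ΔT = -3.5 K, ΔS = -0.24 psu (deep − shallow).
Δρ/ρ₀ = −αΔT + βΔS = 7.70 × 10⁻⁴ − 1.848 × 10⁻⁴ = 5.852 × 10⁻⁴, so Δρ ≈ 0.5992 kg m⁻³.
N² = (g/ρ₀)·Δρ/Δz = g·(Δρ/ρ₀)/Δz = 9.81 × 5.852 × 10⁻⁴ / 61 = 9.4112 × 10⁻⁵ s⁻².
N = √(9.4112 × 10⁻⁵) = 9.7011 × 10⁻³ rad s⁻¹ → T = 2π/N = 647.68 s ≈ 648 s.

648 s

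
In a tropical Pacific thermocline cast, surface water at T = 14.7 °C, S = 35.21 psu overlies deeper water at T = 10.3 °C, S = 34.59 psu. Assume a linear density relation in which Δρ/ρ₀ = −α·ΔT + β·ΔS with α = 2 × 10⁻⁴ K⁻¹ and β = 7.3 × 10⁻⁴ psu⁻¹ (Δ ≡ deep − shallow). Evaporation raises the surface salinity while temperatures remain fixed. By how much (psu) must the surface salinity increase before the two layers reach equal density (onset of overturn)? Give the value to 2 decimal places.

Neutral buoyancy requires −α(T_deep − T_surf) + β(S_deep − S_surf′) = 0.
S_surf′ = S_deep − (α/β)·ΔT = 34.59 − (2 × 10⁻⁴/7.3 × 10⁻⁴)·(-4.4) = 35.7955 psu.
Increase required: 35.7955 − 35.21 = 0.5855 psu.

0.59 psu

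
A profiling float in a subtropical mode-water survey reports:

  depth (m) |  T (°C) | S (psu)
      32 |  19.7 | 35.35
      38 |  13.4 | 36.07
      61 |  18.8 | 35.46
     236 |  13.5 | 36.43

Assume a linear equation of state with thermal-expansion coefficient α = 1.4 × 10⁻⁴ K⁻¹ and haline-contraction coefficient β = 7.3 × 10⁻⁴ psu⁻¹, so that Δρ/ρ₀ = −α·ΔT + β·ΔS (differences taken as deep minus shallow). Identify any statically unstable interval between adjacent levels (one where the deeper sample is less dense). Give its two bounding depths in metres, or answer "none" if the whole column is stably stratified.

Evaluate Δρ/ρ₀ = −αΔT + βΔS across each adjacent pair:
  32–38 m: −αΔT+βΔS = −(1.4 × 10⁻⁴)(-6.3)+(7.3 × 10⁻⁴)(+0.72) = 1.4 × 10⁻³ → stable
  38–61 m: −αΔT+βΔS = −(1.4 × 10⁻⁴)(+5.4)+(7.3 × 10⁻⁴)(-0.61) = -1.2 × 10⁻³ → UNSTABLE
  61–236 m: −αΔT+βΔS = −(1.4 × 10⁻⁴)(-5.3)+(7.3 × 10⁻⁴)(+0.97) = 1.5 × 10⁻³ → stable
The 38–61 m interval has Δρ < 0: lighter water underlies denser water.

38–61 m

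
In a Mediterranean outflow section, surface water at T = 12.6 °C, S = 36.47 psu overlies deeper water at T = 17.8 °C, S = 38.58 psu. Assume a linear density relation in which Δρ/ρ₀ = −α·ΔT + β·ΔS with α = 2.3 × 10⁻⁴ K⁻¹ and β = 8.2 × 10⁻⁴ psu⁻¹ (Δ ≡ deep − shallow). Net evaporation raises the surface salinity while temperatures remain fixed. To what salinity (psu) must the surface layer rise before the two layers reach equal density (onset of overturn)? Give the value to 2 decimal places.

Neutral buoyancy requires −α(T_deep − T_surf) + β(S_deep − S_surf′) = 0.
S_surf′ = S_deep − (α/β)·ΔT = 38.58 − (2.3 × 10⁻⁴/8.2 × 10⁻⁴)·(+5.2) = 37.1215 psu.
Increase required: 37.1215 − 36.47 = 0.6515 psu.

37.12 psu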